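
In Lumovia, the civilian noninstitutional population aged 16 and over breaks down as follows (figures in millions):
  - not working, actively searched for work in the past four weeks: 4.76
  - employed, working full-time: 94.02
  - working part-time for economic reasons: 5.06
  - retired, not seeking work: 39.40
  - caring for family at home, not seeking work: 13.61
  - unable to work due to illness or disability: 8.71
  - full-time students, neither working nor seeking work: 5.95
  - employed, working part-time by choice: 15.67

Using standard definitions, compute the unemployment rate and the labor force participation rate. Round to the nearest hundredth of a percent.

Employed = 94.02 + 5.06 + 15.67 = 114.75 million (anyone who worked, including part-time for economic reasons, counts as employed).
Unemployed = 4.76 million.
Labor force = 114.75 + 4.76 = 119.51 million.
Not in labor force = 39.40 + 13.61 + 8.71 + 5.95 = 67.67 million (those not working and not actively searching are outside the labor force).
Civilian working-age population = 119.51 + 67.67 = 187.18 million.
Unemployment rate = 4.76 / 119.51 = 3.98%.
Labor force participation rate = 119.51 / 187.18 = 63.85%.

Unemployment rate ≈ 3.98%; labor force participation rate ≈ 63.85%.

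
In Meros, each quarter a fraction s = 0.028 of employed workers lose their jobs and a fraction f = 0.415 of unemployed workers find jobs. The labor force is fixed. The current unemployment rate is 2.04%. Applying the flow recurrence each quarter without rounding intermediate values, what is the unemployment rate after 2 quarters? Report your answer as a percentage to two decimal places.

Unemployment rate after two quarters ≈ 4.99%.

With a fixed labor force, u_{t+1} = u_t + s·(1−u_t) − f·u_t = u_t·(1−s−f) + s.
Here 1−s−f = 0.557 and s = 0.028.
u_1 = 0.020400 × 0.557 + 0.028 = 0.039363.
u_2 = 0.039363 × 0.557 + 0.028 = 0.049925.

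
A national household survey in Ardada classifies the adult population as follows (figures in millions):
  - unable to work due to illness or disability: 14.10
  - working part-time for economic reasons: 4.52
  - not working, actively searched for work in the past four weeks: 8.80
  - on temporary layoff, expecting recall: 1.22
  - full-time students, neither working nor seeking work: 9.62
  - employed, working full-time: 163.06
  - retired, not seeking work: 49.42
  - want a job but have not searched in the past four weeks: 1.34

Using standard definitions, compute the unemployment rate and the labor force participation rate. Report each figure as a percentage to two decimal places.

Unemployment rate ≈ 5.64%; labor force participation rate ≈ 70.45%.

Employed = 4.52 + 163.06 = 167.58 million (anyone who worked, including part-time for economic reasons, counts as employed).
Unemployed = 8.80 + 1.22 = 10.02 million (jobless and actively searching, or on temporary layoff).
Labor force = 167.58 + 10.02 = 177.60 million.
Not in labor force = 14.10 + 9.62 + 49.42 + 1.34 = 74.48 million (those not working and not actively searching are outside the labor force — including those who want a job but have given up searching).
Civilian working-age population = 177.60 + 74.48 = 252.08 million.
Unemployment rate = 10.02 / 177.60 = 5.64%.
Labor force participation rate = 177.60 / 252.08 = 70.45%.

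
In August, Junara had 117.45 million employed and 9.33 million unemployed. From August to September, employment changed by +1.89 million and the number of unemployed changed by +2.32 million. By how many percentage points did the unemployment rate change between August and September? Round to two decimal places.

August: labor force = 117.45 + 9.33 = 126.78; u = 9.33/126.78 = 7.36%.
September: labor force = 119.34 + 11.65 = 130.99; u = 11.65/130.99 = 8.89%.
Change = 8.89% − 7.36% = +1.53 pp.

The unemployment rate changed by +1.53 percentage points.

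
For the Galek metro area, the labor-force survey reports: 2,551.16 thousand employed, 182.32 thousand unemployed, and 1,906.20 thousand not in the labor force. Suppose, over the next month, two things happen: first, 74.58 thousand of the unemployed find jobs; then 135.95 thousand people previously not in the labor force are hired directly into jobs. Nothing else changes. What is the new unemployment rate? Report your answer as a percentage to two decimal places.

Initially, labor force = 2,551.16 + 182.32 = 2,733.48 thousand, so u = 182.32/2,733.48 = 6.67%.
After the first change, unemployed falls and employed rises by 74.58; labor force unchanged → E = 2,625.74, U = 107.74, labor force = 2,733.48 thousand.
After the second change, employed and labor force both rise by 135.95; unemployed unchanged → E = 2,761.69, U = 107.74, labor force = 2,869.43 thousand.
New unemployment rate = 107.74 / 2,869.43 = 3.75%.

New unemployment rate ≈ 3.75%.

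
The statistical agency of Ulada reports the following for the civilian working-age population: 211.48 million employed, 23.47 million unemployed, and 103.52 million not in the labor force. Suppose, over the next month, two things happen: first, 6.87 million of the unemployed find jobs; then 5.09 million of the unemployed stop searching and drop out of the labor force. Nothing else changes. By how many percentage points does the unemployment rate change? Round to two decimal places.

Initially, labor force = 211.48 + 23.47 = 234.95 million, so u = 23.47/234.95 = 9.99%.
After the first change, unemployed falls and employed rises by 6.87; labor force unchanged → E = 218.35, U = 16.60, labor force = 234.95 million.
After the second change, unemployed and labor force both fall by 5.09 → E = 218.35, U = 11.51, labor force = 229.86 million.
New unemployment rate = 11.51 / 229.86 = 5.01%.
Change = 5.01% − 9.99% = −4.98 percentage points.

The unemployment rate changes by −4.98 percentage points.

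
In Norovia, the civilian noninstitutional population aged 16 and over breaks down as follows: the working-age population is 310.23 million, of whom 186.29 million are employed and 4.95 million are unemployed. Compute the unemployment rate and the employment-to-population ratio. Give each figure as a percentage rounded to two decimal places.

Unemployment rate ≈ 2.59%; employment-population ratio ≈ 60.05%.

Labor force = employed + unemployed = 186.29 + 4.95 = 191.24 million.
Unemployment rate = 4.95 / 191.24 = 2.59%.
Employment-population ratio = 186.29 / 310.23 = 60.05%.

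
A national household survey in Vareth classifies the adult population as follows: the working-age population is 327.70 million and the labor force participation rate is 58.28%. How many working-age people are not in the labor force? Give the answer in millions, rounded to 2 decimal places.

Share not in the labor force = 1 − 0.5828 = 0.4172.
Not in labor force = 0.4172 × 327.70 ≈ 136.72 million.

About 136.72 million are not in the labor force.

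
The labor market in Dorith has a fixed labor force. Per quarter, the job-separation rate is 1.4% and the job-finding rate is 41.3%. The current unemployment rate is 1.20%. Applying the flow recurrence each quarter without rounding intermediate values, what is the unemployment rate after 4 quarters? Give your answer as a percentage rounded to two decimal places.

Unemployment rate after four quarters ≈ 3.05%.

With a fixed labor force, u_{t+1} = u_t + s·(1−u_t) − f·u_t = u_t·(1−s−f) + s.
Here 1−s−f = 0.573 and s = 0.014.
u_1 = 0.012000 × 0.573 + 0.014 = 0.020876.
u_2 = 0.020876 × 0.573 + 0.014 = 0.025962.
u_3 = 0.025962 × 0.573 + 0.014 = 0.028876.
u_4 = 0.028876 × 0.573 + 0.014 = 0.030546.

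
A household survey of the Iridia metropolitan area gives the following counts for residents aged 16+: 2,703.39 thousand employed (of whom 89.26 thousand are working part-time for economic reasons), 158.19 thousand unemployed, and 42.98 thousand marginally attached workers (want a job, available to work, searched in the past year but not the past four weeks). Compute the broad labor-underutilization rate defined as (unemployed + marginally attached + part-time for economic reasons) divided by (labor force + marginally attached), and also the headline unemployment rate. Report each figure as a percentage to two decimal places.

Labor force = 2,703.39 + 158.19 = 2,861.58 thousand.
Numerator = 158.19 + 42.98 + 89.26 = 290.43 thousand.
Denominator = 2,861.58 + 42.98 = 2,904.56 thousand.
Broad rate = 290.43 / 2,904.56 = 10.00%.
Headline unemployment rate = 158.19 / 2,861.58 = 5.53%.

Broad underutilization rate ≈ 10.00%; headline unemployment rate ≈ 5.53%.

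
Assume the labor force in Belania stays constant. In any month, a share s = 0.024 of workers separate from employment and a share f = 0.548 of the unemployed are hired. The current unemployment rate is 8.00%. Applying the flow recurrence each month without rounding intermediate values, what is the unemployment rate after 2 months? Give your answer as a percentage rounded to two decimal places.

With a fixed labor force, u_{t+1} = u_t + s·(1−u_t) − f·u_t = u_t·(1−s−f) + s.
Here 1−s−f = 0.428 and s = 0.024.
u_1 = 0.080000 × 0.428 + 0.024 = 0.058240.
u_2 = 0.058240 × 0.428 + 0.024 = 0.048927.

Unemployment rate after two months ≈ 4.89%.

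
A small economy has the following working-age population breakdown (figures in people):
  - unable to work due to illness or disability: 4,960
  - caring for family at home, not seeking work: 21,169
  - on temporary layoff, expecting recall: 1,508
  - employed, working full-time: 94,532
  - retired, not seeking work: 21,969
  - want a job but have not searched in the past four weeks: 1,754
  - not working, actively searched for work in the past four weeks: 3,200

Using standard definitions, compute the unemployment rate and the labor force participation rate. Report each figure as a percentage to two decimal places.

Employed = 94,532.
Unemployed = 1,508 + 3,200 = 4,708 (jobless and actively searching, or on temporary layoff).
Labor force = 94,532 + 4,708 = 99,240.
Not in labor force = 4,960 + 21,169 + 21,969 + 1,754 = 49,852 (those not working and not actively searching are outside the labor force — including those who want a job but have given up searching).
Civilian working-age population = 99,240 + 49,852 = 149,092.
Unemployment rate = 4,708 / 99,240 = 4.74%.
Labor force participation rate = 99,240 / 149,092 = 66.56%.

Unemployment rate ≈ 4.74%; labor force participation rate ≈ 66.56%.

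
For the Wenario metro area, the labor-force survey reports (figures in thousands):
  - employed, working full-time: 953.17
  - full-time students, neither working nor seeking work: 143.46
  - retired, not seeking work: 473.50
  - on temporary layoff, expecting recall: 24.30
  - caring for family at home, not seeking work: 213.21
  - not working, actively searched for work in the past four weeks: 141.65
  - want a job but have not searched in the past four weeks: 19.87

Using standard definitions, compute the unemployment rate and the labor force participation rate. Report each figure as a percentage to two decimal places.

Employed = 953.17 thousand.
Unemployed = 24.30 + 141.65 = 165.95 thousand (jobless and actively searching, or on temporary layoff).
Labor force = 953.17 + 165.95 = 1,119.12 thousand.
Not in labor force = 143.46 + 473.50 + 213.21 + 19.87 = 850.04 thousand (those not working and not actively searching are outside the labor force — including those who want a job but have given up searching).
Civilian working-age population = 1,119.12 + 850.04 = 1,969.16 thousand.
Unemployment rate = 165.95 / 1,119.12 = 14.83%.
Labor force participation rate = 1,119.12 / 1,969.16 = 56.83%.

Unemployment rate ≈ 14.83%; labor force participation rate ≈ 56.83%.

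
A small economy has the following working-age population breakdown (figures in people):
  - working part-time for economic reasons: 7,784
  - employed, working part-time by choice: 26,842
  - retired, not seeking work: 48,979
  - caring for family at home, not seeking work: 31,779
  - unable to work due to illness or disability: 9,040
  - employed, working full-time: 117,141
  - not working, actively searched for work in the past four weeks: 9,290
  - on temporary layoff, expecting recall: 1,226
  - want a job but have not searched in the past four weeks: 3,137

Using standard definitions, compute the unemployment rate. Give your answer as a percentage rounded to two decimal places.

Employed = 7,784 + 26,842 + 117,141 = 151,767 (anyone who worked, including part-time for economic reasons, counts as employed).
Unemployed = 9,290 + 1,226 = 10,516 (jobless and actively searching, or on temporary layoff).
Labor force = 151,767 + 10,516 = 162,283.
Unemployment rate = 10,516 / 162,283 = 6.48%.

Unemployment rate ≈ 6.48%.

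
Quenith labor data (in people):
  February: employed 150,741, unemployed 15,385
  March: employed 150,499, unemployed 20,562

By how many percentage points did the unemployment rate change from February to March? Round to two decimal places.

February: labor force = 150,741 + 15,385 = 166,126; u = 15,385/166,126 = 9.26%.
March: labor force = 150,499 + 20,562 = 171,061; u = 20,562/171,061 = 12.02%.
Change = 12.02% − 9.26% = +2.76 pp.

The unemployment rate changed by +2.76 percentage points.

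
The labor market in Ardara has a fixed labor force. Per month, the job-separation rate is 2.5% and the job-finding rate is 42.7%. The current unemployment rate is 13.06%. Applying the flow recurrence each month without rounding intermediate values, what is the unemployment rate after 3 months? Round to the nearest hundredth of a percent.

With a fixed labor force, u_{t+1} = u_t + s·(1−u_t) − f·u_t = u_t·(1−s−f) + s.
Here 1−s−f = 0.548 and s = 0.025.
u_1 = 0.130600 × 0.548 + 0.025 = 0.096569.
u_2 = 0.096569 × 0.548 + 0.025 = 0.077920.
u_3 = 0.077920 × 0.548 + 0.025 = 0.067700.

Unemployment rate after three months ≈ 6.77%.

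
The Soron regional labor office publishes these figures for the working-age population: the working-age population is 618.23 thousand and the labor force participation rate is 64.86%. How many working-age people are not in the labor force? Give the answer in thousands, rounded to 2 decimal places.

About 217.25 thousand are not in the labor force.

Share not in the labor force = 1 − 0.6486 = 0.3514.
Not in labor force = 0.3514 × 618.23 ≈ 217.25 thousand.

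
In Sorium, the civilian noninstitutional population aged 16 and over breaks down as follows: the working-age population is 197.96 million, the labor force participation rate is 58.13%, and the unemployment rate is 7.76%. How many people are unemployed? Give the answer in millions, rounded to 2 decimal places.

About 8.93 million are unemployed.

Labor force = 0.5813 × 197.96 = 115.07 million.
Unemployed = 0.0776 × 115.07 ≈ 8.93 million.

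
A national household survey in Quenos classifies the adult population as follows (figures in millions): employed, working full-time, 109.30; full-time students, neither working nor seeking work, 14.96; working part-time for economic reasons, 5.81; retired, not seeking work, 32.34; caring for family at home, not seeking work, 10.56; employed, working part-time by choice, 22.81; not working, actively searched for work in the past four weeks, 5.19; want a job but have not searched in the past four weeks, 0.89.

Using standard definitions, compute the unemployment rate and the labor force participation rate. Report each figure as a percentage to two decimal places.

Unemployment rate ≈ 3.63%; labor force participation rate ≈ 70.90%.

Employed = 109.30 + 5.81 + 22.81 = 137.92 million (anyone who worked, including part-time for economic reasons, counts as employed).
Unemployed = 5.19 million.
Labor force = 137.92 + 5.19 = 143.11 million.
Not in labor force = 14.96 + 32.34 + 10.56 + 0.89 = 58.75 million (those not working and not actively searching are outside the labor force — including those who want a job but have given up searching).
Civilian working-age population = 143.11 + 58.75 = 201.86 million.
Unemployment rate = 5.19 / 143.11 = 3.63%.
Labor force participation rate = 143.11 / 201.86 = 70.90%.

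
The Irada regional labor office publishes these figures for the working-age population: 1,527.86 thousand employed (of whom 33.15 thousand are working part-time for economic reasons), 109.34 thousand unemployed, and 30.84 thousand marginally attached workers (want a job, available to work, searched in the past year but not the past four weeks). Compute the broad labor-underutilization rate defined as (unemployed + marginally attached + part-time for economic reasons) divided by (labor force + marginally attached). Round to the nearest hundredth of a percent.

Labor force = 1,527.86 + 109.34 = 1,637.20 thousand.
Numerator = 109.34 + 30.84 + 33.15 = 173.33 thousand.
Denominator = 1,637.20 + 30.84 = 1,668.04 thousand.
Broad rate = 173.33 / 1,668.04 = 10.39%.

Broad underutilization rate ≈ 10.39%.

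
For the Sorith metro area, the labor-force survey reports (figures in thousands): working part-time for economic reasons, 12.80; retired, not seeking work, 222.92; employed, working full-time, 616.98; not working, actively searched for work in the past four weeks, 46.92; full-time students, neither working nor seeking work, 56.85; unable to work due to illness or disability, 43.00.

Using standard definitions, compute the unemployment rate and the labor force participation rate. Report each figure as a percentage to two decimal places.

Employed = 12.80 + 616.98 = 629.78 thousand (anyone who worked, including part-time for economic reasons, counts as employed).
Unemployed = 46.92 thousand.
Labor force = 629.78 + 46.92 = 676.70 thousand.
Not in labor force = 222.92 + 56.85 + 43.00 = 322.77 thousand (those not working and not actively searching are outside the labor force).
Civilian working-age population = 676.70 + 322.77 = 999.47 thousand.
Unemployment rate = 46.92 / 676.70 = 6.93%.
Labor force participation rate = 676.70 / 999.47 = 67.71%.

Unemployment rate ≈ 6.93%; labor force participation rate ≈ 67.71%.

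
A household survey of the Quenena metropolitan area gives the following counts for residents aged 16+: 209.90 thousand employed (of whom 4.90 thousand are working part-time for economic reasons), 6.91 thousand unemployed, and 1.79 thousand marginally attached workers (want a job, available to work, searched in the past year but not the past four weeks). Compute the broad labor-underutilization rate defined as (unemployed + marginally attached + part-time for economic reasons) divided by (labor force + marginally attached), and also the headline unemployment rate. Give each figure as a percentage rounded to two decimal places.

Labor force = 209.90 + 6.91 = 216.81 thousand.
Numerator = 6.91 + 1.79 + 4.90 = 13.60 thousand.
Denominator = 216.81 + 1.79 = 218.60 thousand.
Broad rate = 13.60 / 218.60 = 6.22%.
Headline unemployment rate = 6.91 / 216.81 = 3.19%.

Broad underutilization rate ≈ 6.22%; headline unemployment rate ≈ 3.19%.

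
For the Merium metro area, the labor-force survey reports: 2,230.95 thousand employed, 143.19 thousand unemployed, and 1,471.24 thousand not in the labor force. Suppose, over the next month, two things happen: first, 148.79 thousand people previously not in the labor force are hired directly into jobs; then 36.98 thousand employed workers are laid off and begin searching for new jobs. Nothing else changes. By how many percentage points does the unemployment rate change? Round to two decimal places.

Initially, labor force = 2,230.95 + 143.19 = 2,374.14 thousand, so u = 143.19/2,374.14 = 6.03%.
After the first change, employed and labor force both rise by 148.79; unemployed unchanged → E = 2,379.74, U = 143.19, labor force = 2,522.93 thousand.
After the second change, employed falls and unemployed rises by 36.98; labor force unchanged → E = 2,342.76, U = 180.17, labor force = 2,522.93 thousand.
New unemployment rate = 180.17 / 2,522.93 = 7.14%.
Change = 7.14% − 6.03% = +1.11 percentage points.

The unemployment rate changes by +1.11 percentage points.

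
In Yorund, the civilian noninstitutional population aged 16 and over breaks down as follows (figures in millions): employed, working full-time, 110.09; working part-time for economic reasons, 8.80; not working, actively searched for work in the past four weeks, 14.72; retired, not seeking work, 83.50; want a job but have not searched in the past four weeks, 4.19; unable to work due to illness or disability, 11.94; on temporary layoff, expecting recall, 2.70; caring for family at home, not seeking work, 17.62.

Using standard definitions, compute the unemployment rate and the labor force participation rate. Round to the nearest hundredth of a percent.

Unemployment rate ≈ 12.78%; labor force participation rate ≈ 53.76%.

Employed = 110.09 + 8.80 = 118.89 million (anyone who worked, including part-time for economic reasons, counts as employed).
Unemployed = 14.72 + 2.70 = 17.42 million (jobless and actively searching, or on temporary layoff).
Labor force = 118.89 + 17.42 = 136.31 million.
Not in labor force = 83.50 + 4.19 + 11.94 + 17.62 = 117.25 million (those not working and not actively searching are outside the labor force — including those who want a job but have given up searching).
Civilian working-age population = 136.31 + 117.25 = 253.56 million.
Unemployment rate = 17.42 / 136.31 = 12.78%.
Labor force participation rate = 136.31 / 253.56 = 53.76%.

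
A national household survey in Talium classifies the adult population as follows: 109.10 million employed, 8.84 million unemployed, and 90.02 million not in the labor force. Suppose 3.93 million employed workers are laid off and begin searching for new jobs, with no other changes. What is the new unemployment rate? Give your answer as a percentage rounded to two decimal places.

New unemployment rate ≈ 10.83%.

Initially, labor force = 109.10 + 8.84 = 117.94 million, so u = 8.84/117.94 = 7.50%.
After the change, employed falls and unemployed rises by 3.93; labor force unchanged → E = 105.17, U = 12.77, labor force = 117.94 million.
New unemployment rate = 12.77 / 117.94 = 10.83%.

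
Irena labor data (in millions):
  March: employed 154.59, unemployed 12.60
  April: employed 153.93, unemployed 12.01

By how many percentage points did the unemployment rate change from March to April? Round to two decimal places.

March: labor force = 154.59 + 12.60 = 167.19; u = 12.60/167.19 = 7.54%.
April: labor force = 153.93 + 12.01 = 165.94; u = 12.01/165.94 = 7.24%.
Change = 7.24% − 7.54% = −0.30 pp.

The unemployment rate changed by −0.30 percentage points.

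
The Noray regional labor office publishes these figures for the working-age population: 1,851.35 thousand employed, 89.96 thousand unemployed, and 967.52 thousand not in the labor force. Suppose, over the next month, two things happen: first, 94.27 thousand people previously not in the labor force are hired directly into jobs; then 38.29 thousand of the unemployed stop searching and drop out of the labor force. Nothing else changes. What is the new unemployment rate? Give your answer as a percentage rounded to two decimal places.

New unemployment rate ≈ 2.59%.

Initially, labor force = 1,851.35 + 89.96 = 1,941.31 thousand, so u = 89.96/1,941.31 = 4.63%.
After the first change, employed and labor force both rise by 94.27; unemployed unchanged → E = 1,945.62, U = 89.96, labor force = 2,035.58 thousand.
After the second change, unemployed and labor force both fall by 38.29 → E = 1,945.62, U = 51.67, labor force = 1,997.29 thousand.
New unemployment rate = 51.67 / 1,997.29 = 2.59%.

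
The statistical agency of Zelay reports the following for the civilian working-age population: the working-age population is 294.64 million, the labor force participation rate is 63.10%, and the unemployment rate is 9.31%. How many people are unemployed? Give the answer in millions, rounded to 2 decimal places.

About 17.31 million are unemployed.

Labor force = 0.6310 × 294.64 = 185.92 million.
Unemployed = 0.0931 × 185.92 ≈ 17.31 million.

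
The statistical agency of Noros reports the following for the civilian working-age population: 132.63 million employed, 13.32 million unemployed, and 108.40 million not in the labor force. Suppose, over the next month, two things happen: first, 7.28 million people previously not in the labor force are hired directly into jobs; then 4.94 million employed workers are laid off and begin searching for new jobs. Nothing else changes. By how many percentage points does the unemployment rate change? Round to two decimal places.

The unemployment rate changes by +2.79 percentage points.

Initially, labor force = 132.63 + 13.32 = 145.95 million, so u = 13.32/145.95 = 9.13%.
After the first change, employed and labor force both rise by 7.28; unemployed unchanged → E = 139.91, U = 13.32, labor force = 153.23 million.
After the second change, employed falls and unemployed rises by 4.94; labor force unchanged → E = 134.97, U = 18.26, labor force = 153.23 million.
New unemployment rate = 18.26 / 153.23 = 11.92%.
Change = 11.92% − 9.13% = +2.79 percentage points.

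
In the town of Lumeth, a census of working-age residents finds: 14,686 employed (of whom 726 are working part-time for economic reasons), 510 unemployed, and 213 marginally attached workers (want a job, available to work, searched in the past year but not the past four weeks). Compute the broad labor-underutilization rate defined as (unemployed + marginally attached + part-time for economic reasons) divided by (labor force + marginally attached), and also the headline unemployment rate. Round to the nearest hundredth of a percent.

Labor force = 14,686 + 510 = 15,196.
Numerator = 510 + 213 + 726 = 1,449.
Denominator = 15,196 + 213 = 15,409.
Broad rate = 1,449 / 15,409 = 9.40%.
Headline unemployment rate = 510 / 15,196 = 3.36%.

Broad underutilization rate ≈ 9.40%; headline unemployment rate ≈ 3.36%.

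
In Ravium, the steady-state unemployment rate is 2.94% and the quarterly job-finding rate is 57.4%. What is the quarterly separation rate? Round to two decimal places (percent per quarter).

From u* = s/(s+f): s = u·f/(1−u).
s = 0.0294 × 57.4 / (1 − 0.0294) = 1.6876 / 0.9706 ≈ 1.74% per quarter.

Separation rate ≈ 1.74% per quarter.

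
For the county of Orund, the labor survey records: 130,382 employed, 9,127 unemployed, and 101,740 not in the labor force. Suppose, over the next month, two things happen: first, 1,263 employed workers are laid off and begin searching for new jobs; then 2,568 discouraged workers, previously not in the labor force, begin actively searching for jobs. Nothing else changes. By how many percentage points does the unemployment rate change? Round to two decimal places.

Initially, labor force = 130,382 + 9,127 = 139,509, so u = 9,127/139,509 = 6.54%.
After the first change, employed falls and unemployed rises by 1,263; labor force unchanged → E = 129,119, U = 10,390, labor force = 139,509.
After the second change, unemployed and labor force both rise by 2,568 → E = 129,119, U = 12,958, labor force = 142,077.
New unemployment rate = 12,958 / 142,077 = 9.12%.
Change = 9.12% − 6.54% = +2.58 percentage points.

The unemployment rate changes by +2.58 percentage points.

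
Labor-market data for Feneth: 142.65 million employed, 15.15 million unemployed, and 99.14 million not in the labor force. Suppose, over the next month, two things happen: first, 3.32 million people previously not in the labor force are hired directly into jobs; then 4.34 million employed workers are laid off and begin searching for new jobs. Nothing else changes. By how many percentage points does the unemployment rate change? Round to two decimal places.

Initially, labor force = 142.65 + 15.15 = 157.80 million, so u = 15.15/157.80 = 9.60%.
After the first change, employed and labor force both rise by 3.32; unemployed unchanged → E = 145.97, U = 15.15, labor force = 161.12 million.
After the second change, employed falls and unemployed rises by 4.34; labor force unchanged → E = 141.63, U = 19.49, labor force = 161.12 million.
New unemployment rate = 19.49 / 161.12 = 12.10%.
Change = 12.10% − 9.60% = +2.50 percentage points.

The unemployment rate changes by +2.50 percentage points.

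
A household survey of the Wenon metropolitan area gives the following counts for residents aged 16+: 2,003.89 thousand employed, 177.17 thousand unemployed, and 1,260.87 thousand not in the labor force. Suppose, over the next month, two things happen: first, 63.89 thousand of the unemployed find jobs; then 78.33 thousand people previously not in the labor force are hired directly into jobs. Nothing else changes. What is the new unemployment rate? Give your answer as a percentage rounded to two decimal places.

New unemployment rate ≈ 5.01%.

Initially, labor force = 2,003.89 + 177.17 = 2,181.06 thousand, so u = 177.17/2,181.06 = 8.12%.
After the first change, unemployed falls and employed rises by 63.89; labor force unchanged → E = 2,067.78, U = 113.28, labor force = 2,181.06 thousand.
After the second change, employed and labor force both rise by 78.33; unemployed unchanged → E = 2,146.11, U = 113.28, labor force = 2,259.39 thousand.
New unemployment rate = 113.28 / 2,259.39 = 5.01%.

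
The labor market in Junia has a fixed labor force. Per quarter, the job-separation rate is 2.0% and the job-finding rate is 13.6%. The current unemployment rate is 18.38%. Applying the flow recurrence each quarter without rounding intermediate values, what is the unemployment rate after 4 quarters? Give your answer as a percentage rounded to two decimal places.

With a fixed labor force, u_{t+1} = u_t + s·(1−u_t) − f·u_t = u_t·(1−s−f) + s.
Here 1−s−f = 0.844 and s = 0.020.
u_1 = 0.183800 × 0.844 + 0.020 = 0.175127.
u_2 = 0.175127 × 0.844 + 0.020 = 0.167807.
u_3 = 0.167807 × 0.844 + 0.020 = 0.161629.
u_4 = 0.161629 × 0.844 + 0.020 = 0.156415.

Unemployment rate after four quarters ≈ 15.64%.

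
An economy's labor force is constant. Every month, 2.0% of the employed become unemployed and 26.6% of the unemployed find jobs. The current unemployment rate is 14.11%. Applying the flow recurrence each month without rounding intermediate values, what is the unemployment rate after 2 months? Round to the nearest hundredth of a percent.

With a fixed labor force, u_{t+1} = u_t + s·(1−u_t) − f·u_t = u_t·(1−s−f) + s.
Here 1−s−f = 0.714 and s = 0.020.
u_1 = 0.141100 × 0.714 + 0.020 = 0.120745.
u_2 = 0.120745 × 0.714 + 0.020 = 0.106212.

Unemployment rate after two months ≈ 10.62%.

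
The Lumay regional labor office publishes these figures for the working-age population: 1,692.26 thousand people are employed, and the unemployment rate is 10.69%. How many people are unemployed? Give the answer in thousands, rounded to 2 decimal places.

About 202.56 thousand are unemployed.

Let U be the number unemployed. The labor force is E + U, and U/(E+U) = 0.1069.
So U = 0.1069 × 1,692.26 / (1 − 0.1069) = 180.9026 / 0.8931 ≈ 202.56 thousand.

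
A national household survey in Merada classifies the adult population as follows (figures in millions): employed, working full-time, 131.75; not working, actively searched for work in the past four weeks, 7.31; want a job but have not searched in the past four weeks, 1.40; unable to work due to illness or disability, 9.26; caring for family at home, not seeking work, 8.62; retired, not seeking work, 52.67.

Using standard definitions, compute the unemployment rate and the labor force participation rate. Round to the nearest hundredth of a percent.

Unemployment rate ≈ 5.26%; labor force participation rate ≈ 65.90%.

Employed = 131.75 million.
Unemployed = 7.31 million.
Labor force = 131.75 + 7.31 = 139.06 million.
Not in labor force = 1.40 + 9.26 + 8.62 + 52.67 = 71.95 million (those not working and not actively searching are outside the labor force — including those who want a job but have given up searching).
Civilian working-age population = 139.06 + 71.95 = 211.01 million.
Unemployment rate = 7.31 / 139.06 = 5.26%.
Labor force participation rate = 139.06 / 211.01 = 65.90%.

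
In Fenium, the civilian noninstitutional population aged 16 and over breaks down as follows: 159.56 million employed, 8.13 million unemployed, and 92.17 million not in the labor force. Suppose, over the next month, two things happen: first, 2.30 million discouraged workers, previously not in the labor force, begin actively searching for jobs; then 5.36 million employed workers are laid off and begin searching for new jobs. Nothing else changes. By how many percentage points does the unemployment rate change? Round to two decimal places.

The unemployment rate changes by +4.44 percentage points.

Initially, labor force = 159.56 + 8.13 = 167.69 million, so u = 8.13/167.69 = 4.85%.
After the first change, unemployed and labor force both rise by 2.30 → E = 159.56, U = 10.43, labor force = 169.99 million.
After the second change, employed falls and unemployed rises by 5.36; labor force unchanged → E = 154.20, U = 15.79, labor force = 169.99 million.
New unemployment rate = 15.79 / 169.99 = 9.29%.
Change = 9.29% − 4.85% = +4.44 percentage points.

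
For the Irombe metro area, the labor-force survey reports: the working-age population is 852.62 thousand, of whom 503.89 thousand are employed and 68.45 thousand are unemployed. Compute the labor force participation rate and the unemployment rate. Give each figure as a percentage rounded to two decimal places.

Labor force participation rate ≈ 67.13%; unemployment rate ≈ 11.96%.

Labor force = employed + unemployed = 503.89 + 68.45 = 572.34 thousand.
Unemployment rate = 68.45 / 572.34 = 11.96%.
Labor force participation rate = 572.34 / 852.62 = 67.13%.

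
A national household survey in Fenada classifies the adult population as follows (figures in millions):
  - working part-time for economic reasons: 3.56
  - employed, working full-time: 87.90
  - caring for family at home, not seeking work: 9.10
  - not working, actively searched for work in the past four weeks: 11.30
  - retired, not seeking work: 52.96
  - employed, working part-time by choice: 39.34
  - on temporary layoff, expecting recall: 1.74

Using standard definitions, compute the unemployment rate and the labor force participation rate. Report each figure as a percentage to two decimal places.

Unemployment rate ≈ 9.07%; labor force participation rate ≈ 69.86%.

Employed = 3.56 + 87.90 + 39.34 = 130.80 million (anyone who worked, including part-time for economic reasons, counts as employed).
Unemployed = 11.30 + 1.74 = 13.04 million (jobless and actively searching, or on temporary layoff).
Labor force = 130.80 + 13.04 = 143.84 million.
Not in labor force = 9.10 + 52.96 = 62.06 million (those not working and not actively searching are outside the labor force).
Civilian working-age population = 143.84 + 62.06 = 205.90 million.
Unemployment rate = 13.04 / 143.84 = 9.07%.
Labor force participation rate = 143.84 / 205.90 = 69.86%.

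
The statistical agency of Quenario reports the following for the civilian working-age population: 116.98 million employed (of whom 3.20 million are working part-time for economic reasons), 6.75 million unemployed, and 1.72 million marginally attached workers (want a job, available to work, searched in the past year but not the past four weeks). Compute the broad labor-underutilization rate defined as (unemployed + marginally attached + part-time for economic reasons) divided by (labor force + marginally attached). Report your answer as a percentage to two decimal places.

Labor force = 116.98 + 6.75 = 123.73 million.
Numerator = 6.75 + 1.72 + 3.20 = 11.67 million.
Denominator = 123.73 + 1.72 = 125.45 million.
Broad rate = 11.67 / 125.45 = 9.30%.

Broad underutilization rate ≈ 9.30%.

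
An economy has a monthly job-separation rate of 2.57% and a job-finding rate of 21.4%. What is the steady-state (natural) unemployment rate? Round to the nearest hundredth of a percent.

Steady-state unemployment rate ≈ 10.72%.

At steady state the flows balance: s·E = f·U, so U/(E+U) = s/(s+f).
u* = 2.57 / (2.57 + 21.4) = 2.57 / 23.97 = 10.72%.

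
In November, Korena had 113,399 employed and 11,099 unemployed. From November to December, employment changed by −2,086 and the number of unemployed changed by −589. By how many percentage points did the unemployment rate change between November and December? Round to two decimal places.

November: labor force = 113,399 + 11,099 = 124,498; u = 11,099/124,498 = 8.92%.
December: labor force = 111,313 + 10,510 = 121,823; u = 10,510/121,823 = 8.63%.
Change = 8.63% − 8.92% = −0.29 pp.

The unemployment rate changed by −0.29 percentage points.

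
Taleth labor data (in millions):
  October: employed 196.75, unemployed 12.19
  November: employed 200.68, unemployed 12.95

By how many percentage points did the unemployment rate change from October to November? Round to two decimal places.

The unemployment rate changed by +0.23 percentage points.

October: labor force = 196.75 + 12.19 = 208.94; u = 12.19/208.94 = 5.83%.
November: labor force = 200.68 + 12.95 = 213.63; u = 12.95/213.63 = 6.06%.
Change = 6.06% − 5.83% = +0.23 pp.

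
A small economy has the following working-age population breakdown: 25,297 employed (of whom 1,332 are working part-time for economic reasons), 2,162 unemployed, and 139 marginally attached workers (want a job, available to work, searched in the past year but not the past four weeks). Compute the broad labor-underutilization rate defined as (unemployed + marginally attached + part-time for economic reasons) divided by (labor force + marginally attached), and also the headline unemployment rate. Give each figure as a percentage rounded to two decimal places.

Broad underutilization rate ≈ 13.16%; headline unemployment rate ≈ 7.87%.

Labor force = 25,297 + 2,162 = 27,459.
Numerator = 2,162 + 139 + 1,332 = 3,633.
Denominator = 27,459 + 139 = 27,598.
Broad rate = 3,633 / 27,598 = 13.16%.
Headline unemployment rate = 2,162 / 27,459 = 7.87%.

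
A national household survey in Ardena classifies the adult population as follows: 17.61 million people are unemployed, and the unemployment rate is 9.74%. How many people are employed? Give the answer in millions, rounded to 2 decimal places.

About 163.19 million are employed.

Labor force = U / u = 17.61 / 0.0974 ≈ 180.80 million.
Employed = labor force − unemployed = 180.80 − 17.61 = 163.19 million.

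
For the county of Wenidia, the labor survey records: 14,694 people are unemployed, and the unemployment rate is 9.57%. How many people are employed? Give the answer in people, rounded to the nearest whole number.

About 138,848 are employed.

Labor force = U / u = 14,694 / 0.0957 ≈ 153,542.
Employed = labor force − unemployed = 153,542 − 14,694 = 138,848.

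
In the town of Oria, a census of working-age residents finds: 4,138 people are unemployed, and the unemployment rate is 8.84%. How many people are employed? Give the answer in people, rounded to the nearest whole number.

Labor force = U / u = 4,138 / 0.0884 ≈ 46,810.
Employed = labor force − unemployed = 46,810 − 4,138 = 42,672.

About 42,672 are employed.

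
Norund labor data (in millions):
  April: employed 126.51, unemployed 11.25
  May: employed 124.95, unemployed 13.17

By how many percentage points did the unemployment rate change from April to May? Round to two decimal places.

The unemployment rate changed by +1.37 percentage points.

April: labor force = 126.51 + 11.25 = 137.76; u = 11.25/137.76 = 8.17%.
May: labor force = 124.95 + 13.17 = 138.12; u = 13.17/138.12 = 9.54%.
Change = 9.54% − 8.17% = +1.37 pp.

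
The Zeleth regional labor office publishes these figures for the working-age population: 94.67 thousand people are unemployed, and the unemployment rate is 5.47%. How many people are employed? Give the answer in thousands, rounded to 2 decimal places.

About 1,636.04 thousand are employed.

Labor force = U / u = 94.67 / 0.0547 ≈ 1,730.71 thousand.
Employed = labor force − unemployed = 1,730.71 − 94.67 = 1,636.04 thousand.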